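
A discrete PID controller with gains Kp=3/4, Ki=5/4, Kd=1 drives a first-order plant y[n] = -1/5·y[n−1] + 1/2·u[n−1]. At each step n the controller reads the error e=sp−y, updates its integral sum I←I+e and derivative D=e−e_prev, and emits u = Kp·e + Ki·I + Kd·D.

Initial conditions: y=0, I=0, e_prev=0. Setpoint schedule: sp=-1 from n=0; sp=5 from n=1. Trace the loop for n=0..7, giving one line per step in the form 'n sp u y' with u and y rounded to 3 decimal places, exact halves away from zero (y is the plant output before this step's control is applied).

(exact arithmetic carried between steps; '≈' marks a value shown rounded to 6 d.p. or computed from one; I and e_prev carry over from the previous line; the table rounds u and y to 3 d.p., halves away from zero)
n=0: y=0, sp=-1, e=sp−y=-1; I=-1, D=e−e_prev=-1; u=3/4·(-1)+5/4·(-1)+1·(-1)=-3; next y=-1/5·0+1/2·(-3)=-1.5
n=1: y=-1.5, sp=5, e=sp−y=6.5; I=5.5, D=e−e_prev=7.5; u=3/4·6.5+5/4·5.5+1·7.5=19.25; next y=-1/5·(-1.5)+1/2·19.25=9.925
n=2: y=9.925, sp=5, e=sp−y=-4.925; I=0.575, D=e−e_prev=-11.425; u=3/4·(-4.925)+5/4·0.575+1·(-11.425)=-14.4; next y=-1/5·9.925+1/2·(-14.4)=-9.185
n=3: y=-9.185, sp=5, e=sp−y=14.185; I=14.76, D=e−e_prev=19.11; u=3/4·14.185+5/4·14.76+1·19.11=48.19875; next y=-1/5·(-9.185)+1/2·48.19875=25.936375
n=4: y=25.936375, sp=5, e=sp−y=-20.936375; I=-6.176375, D=e−e_prev=-35.121375; u=3/4·(-20.936375)+5/4·(-6.176375)+1·(-35.121375)=-58.544125; next y=-1/5·25.936375+1/2·(-58.544125)≈-34.459338
n=5: y≈-34.459338, sp=5, e=sp−y≈39.459338; I≈33.282963, D=e−e_prev≈60.395713; u=3/4·39.459338+5/4·33.282963+1·60.395713≈131.593919; next y=-1/5·(-34.459338)+1/2·131.593919≈72.688827
n=6: y≈72.688827, sp=5, e=sp−y≈-67.688827; I≈-34.405864, D=e−e_prev≈-107.148164; u=3/4·(-67.688827)+5/4·(-34.405864)+1·(-107.148164)≈-200.922115; next y=-1/5·72.688827+1/2·(-200.922115)≈-114.998823
n=7: y≈-114.998823, sp=5, e=sp−y≈119.998823; I≈85.592959, D=e−e_prev≈187.687650; u=3/4·119.998823+5/4·85.592959+1·187.687650≈384.677965; next y=-1/5·(-114.998823)+1/2·384.677965≈215.338747

0 -1 -3.000 0.000
1 5 19.250 -1.500
2 5 -14.400 9.925
3 5 48.199 -9.185
4 5 -58.544 25.936
5 5 131.594 -34.459
6 5 -200.922 72.689
7 5 384.678 -114.999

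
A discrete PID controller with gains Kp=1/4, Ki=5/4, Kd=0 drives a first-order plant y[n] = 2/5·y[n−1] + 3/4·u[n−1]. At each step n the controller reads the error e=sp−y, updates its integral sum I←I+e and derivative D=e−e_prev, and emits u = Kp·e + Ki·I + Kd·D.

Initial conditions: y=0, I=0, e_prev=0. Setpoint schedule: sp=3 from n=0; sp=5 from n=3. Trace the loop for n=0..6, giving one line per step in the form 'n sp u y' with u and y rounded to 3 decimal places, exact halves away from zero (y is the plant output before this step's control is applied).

(exact arithmetic carried between steps; '≈' marks a value shown rounded to 6 d.p. or computed from one; I and e_prev carry over from the previous line; the table rounds u and y to 3 d.p., halves away from zero)
n=0: y=0, sp=3, e=sp−y=3; I=3, D=e−e_prev=3; u=1/4·3+5/4·3+0·3=4.5; next y=2/5·0+3/4·4.5=3.375
n=1: y=3.375, sp=3, e=sp−y=-0.375; I=2.625, D=e−e_prev=-3.375; u=1/4·(-0.375)+5/4·2.625+0·(-3.375)=3.1875; next y=2/5·3.375+3/4·3.1875=3.740625
n=2: y=3.740625, sp=3, e=sp−y=-0.740625; I=1.884375, D=e−e_prev=-0.365625; u=1/4·(-0.740625)+5/4·1.884375+0·(-0.365625)≈2.170313; next y=2/5·3.740625+3/4·2.170313≈3.123984
n=3: y≈3.123984, sp=5, e=sp−y≈1.876016; I≈3.760391, D=e−e_prev≈2.616641; u=1/4·1.876016+5/4·3.760391+0·2.616641≈5.169492; next y=2/5·3.123984+3/4·5.169492≈5.126713
n=4: y≈5.126713, sp=5, e=sp−y≈-0.126713; I≈3.633678, D=e−e_prev≈-2.002729; u=1/4·(-0.126713)+5/4·3.633678+0·(-2.002729)≈4.510419; next y=2/5·5.126713+3/4·4.510419≈5.433499
n=5: y≈5.433499, sp=5, e=sp−y≈-0.433499; I≈3.200178, D=e−e_prev≈-0.306786; u=1/4·(-0.433499)+5/4·3.200178+0·(-0.306786)≈3.891848; next y=2/5·5.433499+3/4·3.891848≈5.092286
n=6: y≈5.092286, sp=5, e=sp−y≈-0.092286; I≈3.107893, D=e−e_prev≈0.341214; u=1/4·(-0.092286)+5/4·3.107893+0·0.341214≈3.861794; next y=2/5·5.092286+3/4·3.861794≈4.933260

0 3 4.500 0.000
1 3 3.188 3.375
2 3 2.170 3.741
3 5 5.169 3.124
4 5 4.510 5.127
5 5 3.892 5.433
6 5 3.862 5.092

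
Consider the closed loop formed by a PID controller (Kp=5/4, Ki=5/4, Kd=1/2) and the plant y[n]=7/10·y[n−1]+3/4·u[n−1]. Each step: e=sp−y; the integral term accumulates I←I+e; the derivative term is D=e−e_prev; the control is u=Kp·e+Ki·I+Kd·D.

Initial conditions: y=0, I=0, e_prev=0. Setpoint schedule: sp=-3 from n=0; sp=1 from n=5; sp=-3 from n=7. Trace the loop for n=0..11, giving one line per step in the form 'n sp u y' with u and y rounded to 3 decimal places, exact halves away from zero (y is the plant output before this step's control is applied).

(exact arithmetic carried between steps; '≈' marks a value shown rounded to 6 d.p. or computed from one; I and e_prev carry over from the previous line; the table rounds u and y to 3 d.p., halves away from zero)
n=0: y=0, sp=-3, e=sp−y=-3; I=-3, D=e−e_prev=-3; u=5/4·(-3)+5/4·(-3)+1/2·(-3)=-9; next y=7/10·0+3/4·(-9)=-6.75
n=1: y=-6.75, sp=-3, e=sp−y=3.75; I=0.75, D=e−e_prev=6.75; u=5/4·3.75+5/4·0.75+1/2·6.75=9; next y=7/10·(-6.75)+3/4·9=2.025
n=2: y=2.025, sp=-3, e=sp−y=-5.025; I=-4.275, D=e−e_prev=-8.775; u=5/4·(-5.025)+5/4·(-4.275)+1/2·(-8.775)=-16.0125; next y=7/10·2.025+3/4·(-16.0125)=-10.591875
n=3: y=-10.591875, sp=-3, e=sp−y=7.591875; I=3.316875, D=e−e_prev=12.616875; u=5/4·7.591875+5/4·3.316875+1/2·12.616875=19.944375; next y=7/10·(-10.591875)+3/4·19.944375≈7.543969
n=4: y≈7.543969, sp=-3, e=sp−y≈-10.543969; I≈-7.227094, D=e−e_prev≈-18.135844; u=5/4·(-10.543969)+5/4·(-7.227094)+1/2·(-18.135844)≈-31.28175; next y=7/10·7.543969+3/4·(-31.28175)≈-18.180534
n=5: y≈-18.180534, sp=1, e=sp−y≈19.180534; I≈11.953441, D=e−e_prev≈29.724503; u=5/4·19.180534+5/4·11.953441+1/2·29.724503≈53.779720; next y=7/10·(-18.180534)+3/4·53.779720≈27.608416
n=6: y≈27.608416, sp=1, e=sp−y≈-26.608416; I≈-14.654976, D=e−e_prev≈-45.788951; u=5/4·(-26.608416)+5/4·(-14.654976)+1/2·(-45.788951)≈-74.473715; next y=7/10·27.608416+3/4·(-74.473715)≈-36.529395
n=7: y≈-36.529395, sp=-3, e=sp−y≈33.529395; I≈18.874419, D=e−e_prev≈60.137811; u=5/4·33.529395+5/4·18.874419+1/2·60.137811≈95.573673; next y=7/10·(-36.529395)+3/4·95.573673≈46.109679
n=8: y≈46.109679, sp=-3, e=sp−y≈-49.109679; I≈-30.235259, D=e−e_prev≈-82.639073; u=5/4·(-49.109679)+5/4·(-30.235259)+1/2·(-82.639073)≈-140.500709; next y=7/10·46.109679+3/4·(-140.500709)≈-73.098757
n=9: y≈-73.098757, sp=-3, e=sp−y≈70.098757; I≈39.863497, D=e−e_prev≈119.208435; u=5/4·70.098757+5/4·39.863497+1/2·119.208435≈197.057035; next y=7/10·(-73.098757)+3/4·197.057035≈96.623647
n=10: y≈96.623647, sp=-3, e=sp−y≈-99.623647; I≈-59.760149, D=e−e_prev≈-169.722404; u=5/4·(-99.623647)+5/4·(-59.760149)+1/2·(-169.722404)≈-284.090947; next y=7/10·96.623647+3/4·(-284.090947)≈-145.431657
n=11: y≈-145.431657, sp=-3, e=sp−y≈142.431657; I≈82.671508, D=e−e_prev≈242.055304; u=5/4·142.431657+5/4·82.671508+1/2·242.055304≈402.406609; next y=7/10·(-145.431657)+3/4·402.406609≈200.002797

0 -3 -9.000 0.000
1 -3 9.000 -6.750
2 -3 -16.013 2.025
3 -3 19.944 -10.592
4 -3 -31.282 7.544
5 1 53.780 -18.181
6 1 -74.474 27.608
7 -3 95.574 -36.529
8 -3 -140.501 46.110
9 -3 197.057 -73.099
10 -3 -284.091 96.624
11 -3 402.407 -145.432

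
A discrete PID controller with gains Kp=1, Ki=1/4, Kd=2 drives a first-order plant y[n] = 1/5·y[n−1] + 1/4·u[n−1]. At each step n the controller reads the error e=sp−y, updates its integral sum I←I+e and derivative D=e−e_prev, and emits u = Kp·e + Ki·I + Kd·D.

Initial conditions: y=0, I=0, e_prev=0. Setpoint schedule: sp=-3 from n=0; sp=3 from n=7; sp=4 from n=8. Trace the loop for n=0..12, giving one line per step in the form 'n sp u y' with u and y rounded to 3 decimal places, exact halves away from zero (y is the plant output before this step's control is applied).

0 -3 -9.750 0.000
1 -3 3.422 -2.438
2 -3 -10.712 0.368
3 -3 3.717 -2.604
4 -3 -12.118 0.408
5 -3 3.963 -2.948
6 -3 -13.646 0.401
7 3 23.832 -3.331
8 4 -18.825 5.292
9 4 25.152 -3.648
10 4 -20.736 5.558
11 4 28.587 -4.072
12 4 -22.472 6.332

(exact arithmetic carried between steps; '≈' marks a value shown rounded to 6 d.p. or computed from one; I and e_prev carry over from the previous line; the table rounds u and y to 3 d.p., halves away from zero)
n=0: y=0, sp=-3, e=sp−y=-3; I=-3, D=e−e_prev=-3; u=1·(-3)+1/4·(-3)+2·(-3)=-9.75; next y=1/5·0+1/4·(-9.75)=-2.4375
n=1: y=-2.4375, sp=-3, e=sp−y=-0.5625; I=-3.5625, D=e−e_prev=2.4375; u=1·(-0.5625)+1/4·(-3.5625)+2·2.4375=3.421875; next y=1/5·(-2.4375)+1/4·3.421875≈0.367969
n=2: y≈0.367969, sp=-3, e=sp−y≈-3.367969; I≈-6.930469, D=e−e_prev≈-2.805469; u=1·(-3.367969)+1/4·(-6.930469)+2·(-2.805469)≈-10.711523; next y=1/5·0.367969+1/4·(-10.711523)≈-2.604287
n=3: y≈-2.604287, sp=-3, e=sp−y≈-0.395713; I≈-7.326182, D=e−e_prev≈2.972256; u=1·(-0.395713)+1/4·(-7.326182)+2·2.972256≈3.717253; next y=1/5·(-2.604287)+1/4·3.717253≈0.408456
n=4: y≈0.408456, sp=-3, e=sp−y≈-3.408456; I≈-10.734638, D=e−e_prev≈-3.012743; u=1·(-3.408456)+1/4·(-10.734638)+2·(-3.012743)≈-12.117601; next y=1/5·0.408456+1/4·(-12.117601)≈-2.947709
n=5: y≈-2.947709, sp=-3, e=sp−y≈-0.052291; I≈-10.786928, D=e−e_prev≈3.356165; u=1·(-0.052291)+1/4·(-10.786928)+2·3.356165≈3.963307; next y=1/5·(-2.947709)+1/4·3.963307≈0.401285
n=6: y≈0.401285, sp=-3, e=sp−y≈-3.401285; I≈-14.188213, D=e−e_prev≈-3.348994; u=1·(-3.401285)+1/4·(-14.188213)+2·(-3.348994)≈-13.646327; next y=1/5·0.401285+1/4·(-13.646327)≈-3.331325
n=7: y≈-3.331325, sp=3, e=sp−y≈6.331325; I≈-7.856889, D=e−e_prev≈9.732610; u=1·6.331325+1/4·(-7.856889)+2·9.732610≈23.832322; next y=1/5·(-3.331325)+1/4·23.832322≈5.291816
n=8: y≈5.291816, sp=4, e=sp−y≈-1.291816; I≈-9.148704, D=e−e_prev≈-7.623140; u=1·(-1.291816)+1/4·(-9.148704)+2·(-7.623140)≈-18.825272; next y=1/5·5.291816+1/4·(-18.825272)≈-3.647955
n=9: y≈-3.647955, sp=4, e=sp−y≈7.647955; I≈-1.500749, D=e−e_prev≈8.939770; u=1·7.647955+1/4·(-1.500749)+2·8.939770≈25.152308; next y=1/5·(-3.647955)+1/4·25.152308≈5.558486
n=10: y≈5.558486, sp=4, e=sp−y≈-1.558486; I≈-3.059235, D=e−e_prev≈-9.206441; u=1·(-1.558486)+1/4·(-3.059235)+2·(-9.206441)≈-20.736177; next y=1/5·5.558486+1/4·(-20.736177)≈-4.072347
n=11: y≈-4.072347, sp=4, e=sp−y≈8.072347; I≈5.013112, D=e−e_prev≈9.630833; u=1·8.072347+1/4·5.013112+2·9.630833≈28.587291; next y=1/5·(-4.072347)+1/4·28.587291≈6.332353
n=12: y≈6.332353, sp=4, e=sp−y≈-2.332353; I≈2.680758, D=e−e_prev≈-10.404700; u=1·(-2.332353)+1/4·2.680758+2·(-10.404700)≈-22.471565; next y=1/5·6.332353+1/4·(-22.471565)≈-4.351420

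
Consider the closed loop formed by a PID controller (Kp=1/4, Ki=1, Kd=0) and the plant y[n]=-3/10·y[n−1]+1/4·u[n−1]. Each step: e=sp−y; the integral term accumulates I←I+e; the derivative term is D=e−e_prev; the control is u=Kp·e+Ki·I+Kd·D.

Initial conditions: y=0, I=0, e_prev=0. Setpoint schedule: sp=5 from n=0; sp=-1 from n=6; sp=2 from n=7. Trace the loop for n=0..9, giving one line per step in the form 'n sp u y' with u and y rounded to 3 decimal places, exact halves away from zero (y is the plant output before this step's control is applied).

0 5 6.250 0.000
1 5 9.297 1.563
2 5 12.368 1.855
3 5 14.663 2.535
4 5 16.665 2.905
5 5 18.273 3.295
6 -1 12.122 3.580
7 2 13.321 1.957
8 2 12.381 2.743
9 2 12.227 2.272

(exact arithmetic carried between steps; '≈' marks a value shown rounded to 6 d.p. or computed from one; I and e_prev carry over from the previous line; the table rounds u and y to 3 d.p., halves away from zero)
n=0: y=0, sp=5, e=sp−y=5; I=5, D=e−e_prev=5; u=1/4·5+1·5+0·5=6.25; next y=-3/10·0+1/4·6.25=1.5625
n=1: y=1.5625, sp=5, e=sp−y=3.4375; I=8.4375, D=e−e_prev=-1.5625; u=1/4·3.4375+1·8.4375+0·(-1.5625)=9.296875; next y=-3/10·1.5625+1/4·9.296875≈1.855469
n=2: y≈1.855469, sp=5, e=sp−y≈3.144531; I≈11.582031, D=e−e_prev≈-0.292969; u=1/4·3.144531+1·11.582031+0·(-0.292969)≈12.368164; next y=-3/10·1.855469+1/4·12.368164≈2.535400
n=3: y≈2.535400, sp=5, e=sp−y≈2.464600; I≈14.046631, D=e−e_prev≈-0.679932; u=1/4·2.464600+1·14.046631+0·(-0.679932)≈14.662781; next y=-3/10·2.535400+1/4·14.662781≈2.905075
n=4: y≈2.905075, sp=5, e=sp−y≈2.094925; I≈16.141556, D=e−e_prev≈-0.369675; u=1/4·2.094925+1·16.141556+0·(-0.369675)≈16.665287; next y=-3/10·2.905075+1/4·16.665287≈3.294799
n=5: y≈3.294799, sp=5, e=sp−y≈1.705201; I≈17.846757, D=e−e_prev≈-0.389724; u=1/4·1.705201+1·17.846757+0·(-0.389724)≈18.273057; next y=-3/10·3.294799+1/4·18.273057≈3.579824
n=6: y≈3.579824, sp=-1, e=sp−y≈-4.579824; I≈13.266932, D=e−e_prev≈-6.285025; u=1/4·(-4.579824)+1·13.266932+0·(-6.285025)≈12.121976; next y=-3/10·3.579824+1/4·12.121976≈1.956547
n=7: y≈1.956547, sp=2, e=sp−y≈0.043453; I≈13.310385, D=e−e_prev≈4.623278; u=1/4·0.043453+1·13.310385+0·4.623278≈13.321249; next y=-3/10·1.956547+1/4·13.321249≈2.743348
n=8: y≈2.743348, sp=2, e=sp−y≈-0.743348; I≈12.567037, D=e−e_prev≈-0.786802; u=1/4·(-0.743348)+1·12.567037+0·(-0.786802)≈12.381200; next y=-3/10·2.743348+1/4·12.381200≈2.272296
n=9: y≈2.272296, sp=2, e=sp−y≈-0.272296; I≈12.294742, D=e−e_prev≈0.471053; u=1/4·(-0.272296)+1·12.294742+0·0.471053≈12.226668; next y=-3/10·2.272296+1/4·12.226668≈2.374978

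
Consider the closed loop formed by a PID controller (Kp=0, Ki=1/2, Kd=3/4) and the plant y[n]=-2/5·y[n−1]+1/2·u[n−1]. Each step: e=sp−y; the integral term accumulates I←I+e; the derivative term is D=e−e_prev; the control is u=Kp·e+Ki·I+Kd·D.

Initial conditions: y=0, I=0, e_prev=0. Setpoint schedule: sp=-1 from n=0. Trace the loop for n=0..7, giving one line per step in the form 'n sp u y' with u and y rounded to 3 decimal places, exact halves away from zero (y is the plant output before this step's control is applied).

(exact arithmetic carried between steps; '≈' marks a value shown rounded to 6 d.p. or computed from one; I and e_prev carry over from the previous line; the table rounds u and y to 3 d.p., halves away from zero)
n=0: y=0, sp=-1, e=sp−y=-1; I=-1, D=e−e_prev=-1; u=0·(-1)+1/2·(-1)+3/4·(-1)=-1.25; next y=-2/5·0+1/2·(-1.25)=-0.625
n=1: y=-0.625, sp=-1, e=sp−y=-0.375; I=-1.375, D=e−e_prev=0.625; u=0·(-0.375)+1/2·(-1.375)+3/4·0.625=-0.21875; next y=-2/5·(-0.625)+1/2·(-0.21875)=0.140625
n=2: y=0.140625, sp=-1, e=sp−y=-1.140625; I=-2.515625, D=e−e_prev=-0.765625; u=0·(-1.140625)+1/2·(-2.515625)+3/4·(-0.765625)≈-1.832031; next y=-2/5·0.140625+1/2·(-1.832031)≈-0.972266
n=3: y≈-0.972266, sp=-1, e=sp−y≈-0.027734; I≈-2.543359, D=e−e_prev≈1.112891; u=0·(-0.027734)+1/2·(-2.543359)+3/4·1.112891≈-0.437012; next y=-2/5·(-0.972266)+1/2·(-0.437012)≈0.170400
n=4: y≈0.170400, sp=-1, e=sp−y≈-1.170400; I≈-3.713760, D=e−e_prev≈-1.142666; u=0·(-1.170400)+1/2·(-3.713760)+3/4·(-1.142666)≈-2.713879; next y=-2/5·0.170400+1/2·(-2.713879)≈-1.425100
n=5: y≈-1.425100, sp=-1, e=sp−y≈0.425100; I≈-3.288660, D=e−e_prev≈1.595500; u=0·0.425100+1/2·(-3.288660)+3/4·1.595500≈-0.447705; next y=-2/5·(-1.425100)+1/2·(-0.447705)≈0.346188
n=6: y≈0.346188, sp=-1, e=sp−y≈-1.346188; I≈-4.634847, D=e−e_prev≈-1.771287; u=0·(-1.346188)+1/2·(-4.634847)+3/4·(-1.771287)≈-3.645889; next y=-2/5·0.346188+1/2·(-3.645889)≈-1.961420
n=7: y≈-1.961420, sp=-1, e=sp−y≈0.961420; I≈-3.673428, D=e−e_prev≈2.307607; u=0·0.961420+1/2·(-3.673428)+3/4·2.307607≈-0.106008; next y=-2/5·(-1.961420)+1/2·(-0.106008)≈0.731564

0 -1 -1.250 0.000
1 -1 -0.219 -0.625
2 -1 -1.832 0.141
3 -1 -0.437 -0.972
4 -1 -2.714 0.170
5 -1 -0.448 -1.425
6 -1 -3.646 0.346
7 -1 -0.106 -1.961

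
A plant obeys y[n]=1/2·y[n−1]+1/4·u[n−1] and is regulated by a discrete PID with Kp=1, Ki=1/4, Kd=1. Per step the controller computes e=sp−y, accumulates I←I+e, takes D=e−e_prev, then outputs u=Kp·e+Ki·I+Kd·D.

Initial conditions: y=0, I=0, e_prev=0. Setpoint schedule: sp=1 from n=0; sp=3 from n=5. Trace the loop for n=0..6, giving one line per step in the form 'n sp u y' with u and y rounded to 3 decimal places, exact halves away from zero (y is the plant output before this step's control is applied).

(exact arithmetic carried between steps; '≈' marks a value shown rounded to 6 d.p. or computed from one; I and e_prev carry over from the previous line; the table rounds u and y to 3 d.p., halves away from zero)
n=0: y=0, sp=1, e=sp−y=1; I=1, D=e−e_prev=1; u=1·1+1/4·1+1·1=2.25; next y=1/2·0+1/4·2.25=0.5625
n=1: y=0.5625, sp=1, e=sp−y=0.4375; I=1.4375, D=e−e_prev=-0.5625; u=1·0.4375+1/4·1.4375+1·(-0.5625)=0.234375; next y=1/2·0.5625+1/4·0.234375≈0.339844
n=2: y≈0.339844, sp=1, e=sp−y≈0.660156; I≈2.097656, D=e−e_prev≈0.222656; u=1·0.660156+1/4·2.097656+1·0.222656≈1.407227; next y=1/2·0.339844+1/4·1.407227≈0.521729
n=3: y≈0.521729, sp=1, e=sp−y≈0.478271; I≈2.575928, D=e−e_prev≈-0.181885; u=1·0.478271+1/4·2.575928+1·(-0.181885)≈0.940369; next y=1/2·0.521729+1/4·0.940369≈0.495956
n=4: y≈0.495956, sp=1, e=sp−y≈0.504044; I≈3.079971, D=e−e_prev≈0.025772; u=1·0.504044+1/4·3.079971+1·0.025772≈1.299809; next y=1/2·0.495956+1/4·1.299809≈0.572930
n=5: y≈0.572930, sp=3, e=sp−y≈2.427070; I≈5.507041, D=e−e_prev≈1.923026; u=1·2.427070+1/4·5.507041+1·1.923026≈5.726856; next y=1/2·0.572930+1/4·5.726856≈1.718179
n=6: y≈1.718179, sp=3, e=sp−y≈1.281821; I≈6.788862, D=e−e_prev≈-1.145249; u=1·1.281821+1/4·6.788862+1·(-1.145249)≈1.833787; next y=1/2·1.718179+1/4·1.833787≈1.317536

0 1 2.250 0.000
1 1 0.234 0.563
2 1 1.407 0.340
3 1 0.940 0.522
4 1 1.300 0.496
5 3 5.727 0.573
6 3 1.834 1.718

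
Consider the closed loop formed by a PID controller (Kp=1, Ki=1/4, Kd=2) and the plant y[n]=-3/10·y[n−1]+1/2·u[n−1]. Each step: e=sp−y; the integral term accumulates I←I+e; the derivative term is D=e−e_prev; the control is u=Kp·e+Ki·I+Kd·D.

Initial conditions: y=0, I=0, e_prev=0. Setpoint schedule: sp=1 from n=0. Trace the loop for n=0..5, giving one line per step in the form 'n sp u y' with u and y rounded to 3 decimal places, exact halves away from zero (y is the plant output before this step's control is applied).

0 1 3.250 0.000
1 1 -3.781 1.625
2 1 12.323 -2.378
3 1 -24.911 6.875
4 1 61.652 -14.518
5 1 -138.777 35.182

(exact arithmetic carried between steps; '≈' marks a value shown rounded to 6 d.p. or computed from one; I and e_prev carry over from the previous line; the table rounds u and y to 3 d.p., halves away from zero)
n=0: y=0, sp=1, e=sp−y=1; I=1, D=e−e_prev=1; u=1·1+1/4·1+2·1=3.25; next y=-3/10·0+1/2·3.25=1.625
n=1: y=1.625, sp=1, e=sp−y=-0.625; I=0.375, D=e−e_prev=-1.625; u=1·(-0.625)+1/4·0.375+2·(-1.625)=-3.78125; next y=-3/10·1.625+1/2·(-3.78125)=-2.378125
n=2: y=-2.378125, sp=1, e=sp−y=3.378125; I=3.753125, D=e−e_prev=4.003125; u=1·3.378125+1/4·3.753125+2·4.003125≈12.322656; next y=-3/10·(-2.378125)+1/2·12.322656≈6.874766
n=3: y≈6.874766, sp=1, e=sp−y≈-5.874766; I≈-2.121641, D=e−e_prev≈-9.252891; u=1·(-5.874766)+1/4·(-2.121641)+2·(-9.252891)≈-24.910957; next y=-3/10·6.874766+1/2·(-24.910957)≈-14.517908
n=4: y≈-14.517908, sp=1, e=sp−y≈15.517908; I≈13.396268, D=e−e_prev≈21.392674; u=1·15.517908+1/4·13.396268+2·21.392674≈61.652323; next y=-3/10·(-14.517908)+1/2·61.652323≈35.181534
n=5: y≈35.181534, sp=1, e=sp−y≈-34.181534; I≈-20.785266, D=e−e_prev≈-49.699442; u=1·(-34.181534)+1/4·(-20.785266)+2·(-49.699442)≈-138.776734; next y=-3/10·35.181534+1/2·(-138.776734)≈-79.942827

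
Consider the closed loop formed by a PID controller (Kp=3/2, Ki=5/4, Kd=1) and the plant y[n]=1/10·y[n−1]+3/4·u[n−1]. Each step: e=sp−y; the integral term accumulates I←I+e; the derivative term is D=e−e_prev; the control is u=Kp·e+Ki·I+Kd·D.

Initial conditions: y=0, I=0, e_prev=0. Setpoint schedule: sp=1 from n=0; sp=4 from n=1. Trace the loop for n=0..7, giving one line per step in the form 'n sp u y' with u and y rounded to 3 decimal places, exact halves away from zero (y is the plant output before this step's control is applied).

0 1 3.750 0.000
1 4 4.703 2.813
2 4 2.265 3.809
3 4 9.985 2.079
4 4 -10.408 7.696
5 4 45.836 -7.036
6 4 -107.763 33.674
7 4 312.587 -77.455

(exact arithmetic carried between steps; '≈' marks a value shown rounded to 6 d.p. or computed from one; I and e_prev carry over from the previous line; the table rounds u and y to 3 d.p., halves away from zero)
n=0: y=0, sp=1, e=sp−y=1; I=1, D=e−e_prev=1; u=3/2·1+5/4·1+1·1=3.75; next y=1/10·0+3/4·3.75=2.8125
n=1: y=2.8125, sp=4, e=sp−y=1.1875; I=2.1875, D=e−e_prev=0.1875; u=3/2·1.1875+5/4·2.1875+1·0.1875=4.703125; next y=1/10·2.8125+3/4·4.703125≈3.808594
n=2: y≈3.808594, sp=4, e=sp−y≈0.191406; I≈2.378906, D=e−e_prev≈-0.996094; u=3/2·0.191406+5/4·2.378906+1·(-0.996094)≈2.264648; next y=1/10·3.808594+3/4·2.264648≈2.079346
n=3: y≈2.079346, sp=4, e=sp−y≈1.920654; I≈4.299561, D=e−e_prev≈1.729248; u=3/2·1.920654+5/4·4.299561+1·1.729248≈9.984680; next y=1/10·2.079346+3/4·9.984680≈7.696445
n=4: y≈7.696445, sp=4, e=sp−y≈-3.696445; I≈0.603116, D=e−e_prev≈-5.617099; u=3/2·(-3.696445)+5/4·0.603116+1·(-5.617099)≈-10.407871; next y=1/10·7.696445+3/4·(-10.407871)≈-7.036259
n=5: y≈-7.036259, sp=4, e=sp−y≈11.036259; I≈11.639375, D=e−e_prev≈14.732704; u=3/2·11.036259+5/4·11.639375+1·14.732704≈45.836311; next y=1/10·(-7.036259)+3/4·45.836311≈33.673607
n=6: y≈33.673607, sp=4, e=sp−y≈-29.673607; I≈-18.034232, D=e−e_prev≈-40.709866; u=3/2·(-29.673607)+5/4·(-18.034232)+1·(-40.709866)≈-107.763067; next y=1/10·33.673607+3/4·(-107.763067)≈-77.454940
n=7: y≈-77.454940, sp=4, e=sp−y≈81.454940; I≈63.420707, D=e−e_prev≈111.128547; u=3/2·81.454940+5/4·63.420707+1·111.128547≈312.586840; next y=1/10·(-77.454940)+3/4·312.586840≈226.694636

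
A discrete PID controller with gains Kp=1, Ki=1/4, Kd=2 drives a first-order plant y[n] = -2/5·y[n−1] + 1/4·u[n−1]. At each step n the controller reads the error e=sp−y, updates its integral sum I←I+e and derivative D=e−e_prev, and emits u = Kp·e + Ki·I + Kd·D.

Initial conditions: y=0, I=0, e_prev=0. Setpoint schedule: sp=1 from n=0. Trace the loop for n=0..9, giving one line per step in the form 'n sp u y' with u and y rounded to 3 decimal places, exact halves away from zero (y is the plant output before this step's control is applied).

0 1 3.250 0.000
1 1 -1.141 0.813
2 1 5.155 -0.610
3 1 -4.252 1.533
4 1 10.330 -1.676
5 1 -11.439 3.253
6 1 21.951 -4.161
7 1 -28.354 7.152
8 1 48.313 -9.949
9 1 -67.675 16.058

(exact arithmetic carried between steps; '≈' marks a value shown rounded to 6 d.p. or computed from one; I and e_prev carry over from the previous line; the table rounds u and y to 3 d.p., halves away from zero)
n=0: y=0, sp=1, e=sp−y=1; I=1, D=e−e_prev=1; u=1·1+1/4·1+2·1=3.25; next y=-2/5·0+1/4·3.25=0.8125
n=1: y=0.8125, sp=1, e=sp−y=0.1875; I=1.1875, D=e−e_prev=-0.8125; u=1·0.1875+1/4·1.1875+2·(-0.8125)=-1.140625; next y=-2/5·0.8125+1/4·(-1.140625)≈-0.610156
n=2: y≈-0.610156, sp=1, e=sp−y≈1.610156; I≈2.797656, D=e−e_prev≈1.422656; u=1·1.610156+1/4·2.797656+2·1.422656≈5.154883; next y=-2/5·(-0.610156)+1/4·5.154883≈1.532783
n=3: y≈1.532783, sp=1, e=sp−y≈-0.532783; I≈2.264873, D=e−e_prev≈-2.142939; u=1·(-0.532783)+1/4·2.264873+2·(-2.142939)≈-4.252444; next y=-2/5·1.532783+1/4·(-4.252444)≈-1.676224
n=4: y≈-1.676224, sp=1, e=sp−y≈2.676224; I≈4.941097, D=e−e_prev≈3.209007; u=1·2.676224+1/4·4.941097+2·3.209007≈10.329513; next y=-2/5·(-1.676224)+1/4·10.329513≈3.252868
n=5: y≈3.252868, sp=1, e=sp−y≈-2.252868; I≈2.688229, D=e−e_prev≈-4.929092; u=1·(-2.252868)+1/4·2.688229+2·(-4.929092)≈-11.438995; next y=-2/5·3.252868+1/4·(-11.438995)≈-4.160896
n=6: y≈-4.160896, sp=1, e=sp−y≈5.160896; I≈7.849125, D=e−e_prev≈7.413764; u=1·5.160896+1/4·7.849125+2·7.413764≈21.950706; next y=-2/5·(-4.160896)+1/4·21.950706≈7.152035
n=7: y≈7.152035, sp=1, e=sp−y≈-6.152035; I≈1.697090, D=e−e_prev≈-11.312931; u=1·(-6.152035)+1/4·1.697090+2·(-11.312931)≈-28.353624; next y=-2/5·7.152035+1/4·(-28.353624)≈-9.949220
n=8: y≈-9.949220, sp=1, e=sp−y≈10.949220; I≈12.646310, D=e−e_prev≈17.101255; u=1·10.949220+1/4·12.646310+2·17.101255≈48.313307; next y=-2/5·(-9.949220)+1/4·48.313307≈16.058015
n=9: y≈16.058015, sp=1, e=sp−y≈-15.058015; I≈-2.411704, D=e−e_prev≈-26.007235; u=1·(-15.058015)+1/4·(-2.411704)+2·(-26.007235)≈-67.675410; next y=-2/5·16.058015+1/4·(-67.675410)≈-23.342058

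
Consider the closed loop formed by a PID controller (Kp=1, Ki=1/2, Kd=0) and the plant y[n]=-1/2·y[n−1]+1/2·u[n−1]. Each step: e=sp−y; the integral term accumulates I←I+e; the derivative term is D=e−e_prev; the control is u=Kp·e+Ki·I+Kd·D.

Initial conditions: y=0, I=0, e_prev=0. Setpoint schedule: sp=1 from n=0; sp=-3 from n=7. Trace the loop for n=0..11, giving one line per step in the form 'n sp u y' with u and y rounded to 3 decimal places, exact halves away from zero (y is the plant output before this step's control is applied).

(exact arithmetic carried between steps; '≈' marks a value shown rounded to 6 d.p. or computed from one; I and e_prev carry over from the previous line; the table rounds u and y to 3 d.p., halves away from zero)
n=0: y=0, sp=1, e=sp−y=1; I=1, D=e−e_prev=1; u=1·1+1/2·1+0·1=1.5; next y=-1/2·0+1/2·1.5=0.75
n=1: y=0.75, sp=1, e=sp−y=0.25; I=1.25, D=e−e_prev=-0.75; u=1·0.25+1/2·1.25+0·(-0.75)=0.875; next y=-1/2·0.75+1/2·0.875=0.0625
n=2: y=0.0625, sp=1, e=sp−y=0.9375; I=2.1875, D=e−e_prev=0.6875; u=1·0.9375+1/2·2.1875+0·0.6875=2.03125; next y=-1/2·0.0625+1/2·2.03125=0.984375
n=3: y=0.984375, sp=1, e=sp−y=0.015625; I=2.203125, D=e−e_prev=-0.921875; u=1·0.015625+1/2·2.203125+0·(-0.921875)≈1.117188; next y=-1/2·0.984375+1/2·1.117188≈0.066406
n=4: y≈0.066406, sp=1, e=sp−y≈0.933594; I≈3.136719, D=e−e_prev≈0.917969; u=1·0.933594+1/2·3.136719+0·0.917969≈2.501953; next y=-1/2·0.066406+1/2·2.501953≈1.217773
n=5: y≈1.217773, sp=1, e=sp−y≈-0.217773; I≈2.918945, D=e−e_prev≈-1.151367; u=1·(-0.217773)+1/2·2.918945+0·(-1.151367)≈1.241699; next y=-1/2·1.217773+1/2·1.241699≈0.011963
n=6: y≈0.011963, sp=1, e=sp−y≈0.988037; I≈3.906982, D=e−e_prev≈1.205811; u=1·0.988037+1/2·3.906982+0·1.205811≈2.941528; next y=-1/2·0.011963+1/2·2.941528≈1.464783
n=7: y≈1.464783, sp=-3, e=sp−y≈-4.464783; I≈-0.557800, D=e−e_prev≈-5.452820; u=1·(-4.464783)+1/2·(-0.557800)+0·(-5.452820)≈-4.743683; next y=-1/2·1.464783+1/2·(-4.743683)≈-3.104233
n=8: y≈-3.104233, sp=-3, e=sp−y≈0.104233; I≈-0.453568, D=e−e_prev≈4.569016; u=1·0.104233+1/2·(-0.453568)+0·4.569016≈-0.122551; next y=-1/2·(-3.104233)+1/2·(-0.122551)≈1.490841
n=9: y≈1.490841, sp=-3, e=sp−y≈-4.490841; I≈-4.944408, D=e−e_prev≈-4.595074; u=1·(-4.490841)+1/2·(-4.944408)+0·(-4.595074)≈-6.963045; next y=-1/2·1.490841+1/2·(-6.963045)≈-4.226943
n=10: y≈-4.226943, sp=-3, e=sp−y≈1.226943; I≈-3.717465, D=e−e_prev≈5.717784; u=1·1.226943+1/2·(-3.717465)+0·5.717784≈-0.631790; next y=-1/2·(-4.226943)+1/2·(-0.631790)≈1.797577
n=11: y≈1.797577, sp=-3, e=sp−y≈-4.797577; I≈-8.515042, D=e−e_prev≈-6.024520; u=1·(-4.797577)+1/2·(-8.515042)+0·(-6.024520)≈-9.055098; next y=-1/2·1.797577+1/2·(-9.055098)≈-5.426337

0 1 1.500 0.000
1 1 0.875 0.750
2 1 2.031 0.063
3 1 1.117 0.984
4 1 2.502 0.066
5 1 1.242 1.218
6 1 2.942 0.012
7 -3 -4.744 1.465
8 -3 -0.123 -3.104
9 -3 -6.963 1.491
10 -3 -0.632 -4.227
11 -3 -9.055 1.798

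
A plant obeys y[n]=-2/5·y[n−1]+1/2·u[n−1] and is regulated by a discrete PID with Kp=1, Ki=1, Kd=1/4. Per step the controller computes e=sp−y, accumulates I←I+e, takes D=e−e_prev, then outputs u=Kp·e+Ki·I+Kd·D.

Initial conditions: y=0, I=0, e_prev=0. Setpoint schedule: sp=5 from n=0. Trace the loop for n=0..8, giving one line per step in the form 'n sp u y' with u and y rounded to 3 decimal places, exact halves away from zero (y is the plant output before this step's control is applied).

0 5 11.250 0.000
1 5 2.344 5.625
2 5 18.207 -1.078
3 5 -1.270 9.535
4 5 28.312 -4.449
5 5 -11.600 15.935
6 5 45.807 -12.174
7 5 -33.927 27.773
8 5 78.940 -28.073

(exact arithmetic carried between steps; '≈' marks a value shown rounded to 6 d.p. or computed from one; I and e_prev carry over from the previous line; the table rounds u and y to 3 d.p., halves away from zero)
n=0: y=0, sp=5, e=sp−y=5; I=5, D=e−e_prev=5; u=1·5+1·5+1/4·5=11.25; next y=-2/5·0+1/2·11.25=5.625
n=1: y=5.625, sp=5, e=sp−y=-0.625; I=4.375, D=e−e_prev=-5.625; u=1·(-0.625)+1·4.375+1/4·(-5.625)=2.34375; next y=-2/5·5.625+1/2·2.34375=-1.078125
n=2: y=-1.078125, sp=5, e=sp−y=6.078125; I=10.453125, D=e−e_prev=6.703125; u=1·6.078125+1·10.453125+1/4·6.703125≈18.207031; next y=-2/5·(-1.078125)+1/2·18.207031≈9.534766
n=3: y≈9.534766, sp=5, e=sp−y≈-4.534766; I≈5.918359, D=e−e_prev≈-10.612891; u=1·(-4.534766)+1·5.918359+1/4·(-10.612891)≈-1.269629; next y=-2/5·9.534766+1/2·(-1.269629)≈-4.448721
n=4: y≈-4.448721, sp=5, e=sp−y≈9.448721; I≈15.367080, D=e−e_prev≈13.983486; u=1·9.448721+1·15.367080+1/4·13.983486≈28.311672; next y=-2/5·(-4.448721)+1/2·28.311672≈15.935324
n=5: y≈15.935324, sp=5, e=sp−y≈-10.935324; I≈4.431756, D=e−e_prev≈-20.384045; u=1·(-10.935324)+1·4.431756+1/4·(-20.384045)≈-11.599580; next y=-2/5·15.935324+1/2·(-11.599580)≈-12.173920
n=6: y≈-12.173920, sp=5, e=sp−y≈17.173920; I≈21.605675, D=e−e_prev≈28.109244; u=1·17.173920+1·21.605675+1/4·28.109244≈45.806906; next y=-2/5·(-12.173920)+1/2·45.806906≈27.773021
n=7: y≈27.773021, sp=5, e=sp−y≈-22.773021; I≈-1.167346, D=e−e_prev≈-39.946941; u=1·(-22.773021)+1·(-1.167346)+1/4·(-39.946941)≈-33.927102; next y=-2/5·27.773021+1/2·(-33.927102)≈-28.072759
n=8: y≈-28.072759, sp=5, e=sp−y≈33.072759; I≈31.905414, D=e−e_prev≈55.845781; u=1·33.072759+1·31.905414+1/4·55.845781≈78.939618; next y=-2/5·(-28.072759)+1/2·78.939618≈50.698913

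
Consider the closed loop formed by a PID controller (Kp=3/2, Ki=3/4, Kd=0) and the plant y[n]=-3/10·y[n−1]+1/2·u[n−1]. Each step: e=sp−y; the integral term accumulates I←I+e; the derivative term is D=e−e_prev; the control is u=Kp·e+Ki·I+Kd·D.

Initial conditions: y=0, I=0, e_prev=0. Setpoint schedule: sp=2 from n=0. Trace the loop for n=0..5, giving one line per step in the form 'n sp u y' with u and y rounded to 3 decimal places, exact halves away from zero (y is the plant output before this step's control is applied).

0 2 4.500 0.000
1 2 0.938 2.250
2 2 6.277 -0.206
3 2 0.267 3.200
4 2 8.427 -0.827
5 2 -1.351 4.461

(exact arithmetic carried between steps; '≈' marks a value shown rounded to 6 d.p. or computed from one; I and e_prev carry over from the previous line; the table rounds u and y to 3 d.p., halves away from zero)
n=0: y=0, sp=2, e=sp−y=2; I=2, D=e−e_prev=2; u=3/2·2+3/4·2+0·2=4.5; next y=-3/10·0+1/2·4.5=2.25
n=1: y=2.25, sp=2, e=sp−y=-0.25; I=1.75, D=e−e_prev=-2.25; u=3/2·(-0.25)+3/4·1.75+0·(-2.25)=0.9375; next y=-3/10·2.25+1/2·0.9375=-0.20625
n=2: y=-0.20625, sp=2, e=sp−y=2.20625; I=3.95625, D=e−e_prev=2.45625; u=3/2·2.20625+3/4·3.95625+0·2.45625≈6.276563; next y=-3/10·(-0.20625)+1/2·6.276563≈3.200156
n=3: y≈3.200156, sp=2, e=sp−y≈-1.200156; I≈2.756094, D=e−e_prev≈-3.406406; u=3/2·(-1.200156)+3/4·2.756094+0·(-3.406406)≈0.266836; next y=-3/10·3.200156+1/2·0.266836≈-0.826629
n=4: y≈-0.826629, sp=2, e=sp−y≈2.826629; I≈5.582723, D=e−e_prev≈4.026785; u=3/2·2.826629+3/4·5.582723+0·4.026785≈8.426985; next y=-3/10·(-0.826629)+1/2·8.426985≈4.461481
n=5: y≈4.461481, sp=2, e=sp−y≈-2.461481; I≈3.121241, D=e−e_prev≈-5.288110; u=3/2·(-2.461481)+3/4·3.121241+0·(-5.288110)≈-1.351291; next y=-3/10·4.461481+1/2·(-1.351291)≈-2.014090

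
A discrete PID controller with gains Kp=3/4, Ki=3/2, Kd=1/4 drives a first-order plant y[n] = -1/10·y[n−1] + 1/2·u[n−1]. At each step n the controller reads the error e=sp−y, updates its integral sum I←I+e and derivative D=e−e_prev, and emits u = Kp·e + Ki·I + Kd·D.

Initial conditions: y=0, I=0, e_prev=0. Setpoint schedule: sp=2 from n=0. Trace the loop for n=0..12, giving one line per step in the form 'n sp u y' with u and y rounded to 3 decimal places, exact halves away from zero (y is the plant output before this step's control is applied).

0 2 5.000 0.000
1 2 1.250 2.500
2 2 6.438 0.375
3 2 1.328 3.181
4 2 7.346 0.346
5 2 0.887 3.638
6 2 8.149 0.080
7 2 0.173 4.067
8 2 9.037 -0.320
9 2 -0.757 4.551
10 2 10.095 -0.833
11 2 -1.911 5.131
12 2 11.382 -1.469

(exact arithmetic carried between steps; '≈' marks a value shown rounded to 6 d.p. or computed from one; I and e_prev carry over from the previous line; the table rounds u and y to 3 d.p., halves away from zero)
n=0: y=0, sp=2, e=sp−y=2; I=2, D=e−e_prev=2; u=3/4·2+3/2·2+1/4·2=5; next y=-1/10·0+1/2·5=2.5
n=1: y=2.5, sp=2, e=sp−y=-0.5; I=1.5, D=e−e_prev=-2.5; u=3/4·(-0.5)+3/2·1.5+1/4·(-2.5)=1.25; next y=-1/10·2.5+1/2·1.25=0.375
n=2: y=0.375, sp=2, e=sp−y=1.625; I=3.125, D=e−e_prev=2.125; u=3/4·1.625+3/2·3.125+1/4·2.125=6.4375; next y=-1/10·0.375+1/2·6.4375=3.18125
n=3: y=3.18125, sp=2, e=sp−y=-1.18125; I=1.94375, D=e−e_prev=-2.80625; u=3/4·(-1.18125)+3/2·1.94375+1/4·(-2.80625)=1.328125; next y=-1/10·3.18125+1/2·1.328125≈0.345938
n=4: y≈0.345938, sp=2, e=sp−y≈1.654063; I≈3.597813, D=e−e_prev≈2.835313; u=3/4·1.654063+3/2·3.597813+1/4·2.835313≈7.346094; next y=-1/10·0.345938+1/2·7.346094≈3.638453
n=5: y≈3.638453, sp=2, e=sp−y≈-1.638453; I≈1.959359, D=e−e_prev≈-3.292516; u=3/4·(-1.638453)+3/2·1.959359+1/4·(-3.292516)≈0.887070; next y=-1/10·3.638453+1/2·0.887070≈0.079690
n=6: y≈0.079690, sp=2, e=sp−y≈1.920310; I≈3.879670, D=e−e_prev≈3.558763; u=3/4·1.920310+3/2·3.879670+1/4·3.558763≈8.149428; next y=-1/10·0.079690+1/2·8.149428≈4.066745
n=7: y≈4.066745, sp=2, e=sp−y≈-2.066745; I≈1.812925, D=e−e_prev≈-3.987055; u=3/4·(-2.066745)+3/2·1.812925+1/4·(-3.987055)≈0.172565; next y=-1/10·4.066745+1/2·0.172565≈-0.320392
n=8: y≈-0.320392, sp=2, e=sp−y≈2.320392; I≈4.133317, D=e−e_prev≈4.387137; u=3/4·2.320392+3/2·4.133317+1/4·4.387137≈9.037054; next y=-1/10·(-0.320392)+1/2·9.037054≈4.550566
n=9: y≈4.550566, sp=2, e=sp−y≈-2.550566; I≈1.582751, D=e−e_prev≈-4.870958; u=3/4·(-2.550566)+3/2·1.582751+1/4·(-4.870958)≈-0.756538; next y=-1/10·4.550566+1/2·(-0.756538)≈-0.833326
n=10: y≈-0.833326, sp=2, e=sp−y≈2.833326; I≈4.416076, D=e−e_prev≈5.383892; u=3/4·2.833326+3/2·4.416076+1/4·5.383892≈10.095082; next y=-1/10·(-0.833326)+1/2·10.095082≈5.130873
n=11: y≈5.130873, sp=2, e=sp−y≈-3.130873; I≈1.285203, D=e−e_prev≈-5.964199; u=3/4·(-3.130873)+3/2·1.285203+1/4·(-5.964199)≈-1.911400; next y=-1/10·5.130873+1/2·(-1.911400)≈-1.468788
n=12: y≈-1.468788, sp=2, e=sp−y≈3.468788; I≈4.753990, D=e−e_prev≈6.599661; u=3/4·3.468788+3/2·4.753990+1/4·6.599661≈11.382492; next y=-1/10·(-1.468788)+1/2·11.382492≈5.838125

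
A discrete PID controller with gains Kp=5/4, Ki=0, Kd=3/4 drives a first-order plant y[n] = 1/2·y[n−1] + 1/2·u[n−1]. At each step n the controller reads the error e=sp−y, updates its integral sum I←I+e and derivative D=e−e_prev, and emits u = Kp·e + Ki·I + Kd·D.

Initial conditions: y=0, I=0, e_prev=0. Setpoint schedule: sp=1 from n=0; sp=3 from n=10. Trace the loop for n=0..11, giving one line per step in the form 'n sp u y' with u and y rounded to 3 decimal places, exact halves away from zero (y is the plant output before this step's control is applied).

(exact arithmetic carried between steps; '≈' marks a value shown rounded to 6 d.p. or computed from one; I and e_prev carry over from the previous line; the table rounds u and y to 3 d.p., halves away from zero)
n=0: y=0, sp=1, e=sp−y=1; I=1, D=e−e_prev=1; u=5/4·1+0·1+3/4·1=2; next y=1/2·0+1/2·2=1
n=1: y=1, sp=1, e=sp−y=0; I=1, D=e−e_prev=-1; u=5/4·0+0·1+3/4·(-1)=-0.75; next y=1/2·1+1/2·(-0.75)=0.125
n=2: y=0.125, sp=1, e=sp−y=0.875; I=1.875, D=e−e_prev=0.875; u=5/4·0.875+0·1.875+3/4·0.875=1.75; next y=1/2·0.125+1/2·1.75=0.9375
n=3: y=0.9375, sp=1, e=sp−y=0.0625; I=1.9375, D=e−e_prev=-0.8125; u=5/4·0.0625+0·1.9375+3/4·(-0.8125)=-0.53125; next y=1/2·0.9375+1/2·(-0.53125)=0.203125
n=4: y=0.203125, sp=1, e=sp−y=0.796875; I=2.734375, D=e−e_prev=0.734375; u=5/4·0.796875+0·2.734375+3/4·0.734375=1.546875; next y=1/2·0.203125+1/2·1.546875=0.875
n=5: y=0.875, sp=1, e=sp−y=0.125; I=2.859375, D=e−e_prev=-0.671875; u=5/4·0.125+0·2.859375+3/4·(-0.671875)≈-0.347656; next y=1/2·0.875+1/2·(-0.347656)≈0.263672
n=6: y≈0.263672, sp=1, e=sp−y≈0.736328; I≈3.595703, D=e−e_prev≈0.611328; u=5/4·0.736328+0·3.595703+3/4·0.611328≈1.378906; next y=1/2·0.263672+1/2·1.378906≈0.821289
n=7: y≈0.821289, sp=1, e=sp−y≈0.178711; I≈3.774414, D=e−e_prev≈-0.557617; u=5/4·0.178711+0·3.774414+3/4·(-0.557617)≈-0.194824; next y=1/2·0.821289+1/2·(-0.194824)≈0.313232
n=8: y≈0.313232, sp=1, e=sp−y≈0.686768; I≈4.461182, D=e−e_prev≈0.508057; u=5/4·0.686768+0·4.461182+3/4·0.508057≈1.239502; next y=1/2·0.313232+1/2·1.239502≈0.776367
n=9: y≈0.776367, sp=1, e=sp−y≈0.223633; I≈4.684814, D=e−e_prev≈-0.463135; u=5/4·0.223633+0·4.684814+3/4·(-0.463135)≈-0.067810; next y=1/2·0.776367+1/2·(-0.067810)≈0.354279
n=10: y≈0.354279, sp=3, e=sp−y≈2.645721; I≈7.330536, D=e−e_prev≈2.422089; u=5/4·2.645721+0·7.330536+3/4·2.422089≈5.123718; next y=1/2·0.354279+1/2·5.123718≈2.738998
n=11: y≈2.738998, sp=3, e=sp−y≈0.261002; I≈7.591537, D=e−e_prev≈-2.384720; u=5/4·0.261002+0·7.591537+3/4·(-2.384720)≈-1.462288; next y=1/2·2.738998+1/2·(-1.462288)≈0.638355

0 1 2.000 0.000
1 1 -0.750 1.000
2 1 1.750 0.125
3 1 -0.531 0.938
4 1 1.547 0.203
5 1 -0.348 0.875
6 1 1.379 0.264
7 1 -0.195 0.821
8 1 1.240 0.313
9 1 -0.068 0.776
10 3 5.124 0.354
11 3 -1.462 2.739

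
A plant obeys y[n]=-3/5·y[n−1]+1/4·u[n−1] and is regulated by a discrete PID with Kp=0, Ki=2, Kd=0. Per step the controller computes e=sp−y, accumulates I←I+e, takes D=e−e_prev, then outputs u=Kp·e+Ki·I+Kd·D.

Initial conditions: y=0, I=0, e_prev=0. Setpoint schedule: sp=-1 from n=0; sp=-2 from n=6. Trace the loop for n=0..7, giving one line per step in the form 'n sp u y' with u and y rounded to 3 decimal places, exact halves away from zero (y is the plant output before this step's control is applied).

0 -1 -2.000 0.000
1 -1 -3.000 -0.500
2 -1 -4.100 -0.450
3 -1 -4.590 -0.755
4 -1 -5.201 -0.695
5 -1 -5.434 -0.884
6 -2 -7.777 -0.828
7 -2 -8.883 -1.447

(exact arithmetic carried between steps; '≈' marks a value shown rounded to 6 d.p. or computed from one; I and e_prev carry over from the previous line; the table rounds u and y to 3 d.p., halves away from zero)
n=0: y=0, sp=-1, e=sp−y=-1; I=-1, D=e−e_prev=-1; u=0·(-1)+2·(-1)+0·(-1)=-2; next y=-3/5·0+1/4·(-2)=-0.5
n=1: y=-0.5, sp=-1, e=sp−y=-0.5; I=-1.5, D=e−e_prev=0.5; u=0·(-0.5)+2·(-1.5)+0·0.5=-3; next y=-3/5·(-0.5)+1/4·(-3)=-0.45
n=2: y=-0.45, sp=-1, e=sp−y=-0.55; I=-2.05, D=e−e_prev=-0.05; u=0·(-0.55)+2·(-2.05)+0·(-0.05)=-4.1; next y=-3/5·(-0.45)+1/4·(-4.1)=-0.755
n=3: y=-0.755, sp=-1, e=sp−y=-0.245; I=-2.295, D=e−e_prev=0.305; u=0·(-0.245)+2·(-2.295)+0·0.305=-4.59; next y=-3/5·(-0.755)+1/4·(-4.59)=-0.6945
n=4: y=-0.6945, sp=-1, e=sp−y=-0.3055; I=-2.6005, D=e−e_prev=-0.0605; u=0·(-0.3055)+2·(-2.6005)+0·(-0.0605)=-5.201; next y=-3/5·(-0.6945)+1/4·(-5.201)=-0.88355
n=5: y=-0.88355, sp=-1, e=sp−y=-0.11645; I=-2.71695, D=e−e_prev=0.18905; u=0·(-0.11645)+2·(-2.71695)+0·0.18905=-5.4339; next y=-3/5·(-0.88355)+1/4·(-5.4339)=-0.828345
n=6: y=-0.828345, sp=-2, e=sp−y=-1.171655; I=-3.888605, D=e−e_prev=-1.055205; u=0·(-1.171655)+2·(-3.888605)+0·(-1.055205)=-7.77721; next y=-3/5·(-0.828345)+1/4·(-7.77721)≈-1.447296
n=7: y≈-1.447296, sp=-2, e=sp−y≈-0.552705; I≈-4.441310, D=e−e_prev≈0.618951; u=0·(-0.552705)+2·(-4.441310)+0·0.618951≈-8.882619; next y=-3/5·(-1.447296)+1/4·(-8.882619)≈-1.352277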